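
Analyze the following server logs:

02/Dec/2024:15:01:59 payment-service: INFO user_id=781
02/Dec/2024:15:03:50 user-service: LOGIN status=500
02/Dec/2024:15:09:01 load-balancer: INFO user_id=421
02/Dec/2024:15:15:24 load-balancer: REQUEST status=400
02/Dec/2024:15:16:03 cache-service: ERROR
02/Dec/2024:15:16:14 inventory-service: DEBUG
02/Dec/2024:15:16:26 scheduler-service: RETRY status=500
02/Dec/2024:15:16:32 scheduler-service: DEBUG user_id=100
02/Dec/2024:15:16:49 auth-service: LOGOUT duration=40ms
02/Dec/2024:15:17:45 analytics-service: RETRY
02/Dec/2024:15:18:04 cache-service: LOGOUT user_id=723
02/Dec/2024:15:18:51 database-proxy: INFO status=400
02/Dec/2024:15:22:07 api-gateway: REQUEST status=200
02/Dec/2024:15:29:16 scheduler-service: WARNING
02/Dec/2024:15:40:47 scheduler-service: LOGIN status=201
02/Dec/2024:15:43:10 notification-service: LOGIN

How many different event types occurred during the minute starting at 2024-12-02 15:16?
4

To count unique event types:

1. Filter events in the minute starting at 2024-12-02 15:16
2. Extract event types from matching entries
3. Count unique types: 4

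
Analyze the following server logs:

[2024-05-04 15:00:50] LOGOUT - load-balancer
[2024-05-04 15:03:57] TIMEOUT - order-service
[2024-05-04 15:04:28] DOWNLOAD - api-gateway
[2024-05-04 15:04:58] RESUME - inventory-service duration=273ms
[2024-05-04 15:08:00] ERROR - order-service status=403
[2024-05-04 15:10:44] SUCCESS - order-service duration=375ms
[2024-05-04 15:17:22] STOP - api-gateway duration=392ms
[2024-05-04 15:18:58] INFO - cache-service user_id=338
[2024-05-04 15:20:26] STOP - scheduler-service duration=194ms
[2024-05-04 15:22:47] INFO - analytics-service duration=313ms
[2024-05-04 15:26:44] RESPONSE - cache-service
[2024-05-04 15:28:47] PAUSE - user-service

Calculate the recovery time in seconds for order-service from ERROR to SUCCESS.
164

To calculate recovery time:

1. Find ERROR event for order-service: 2024-05-04 15:08:00
2. Find next SUCCESS event for order-service: 2024-05-04 15:10:44
3. Recovery time: 2024-05-04 15:10:44 - 2024-05-04 15:08:00 = 164 seconds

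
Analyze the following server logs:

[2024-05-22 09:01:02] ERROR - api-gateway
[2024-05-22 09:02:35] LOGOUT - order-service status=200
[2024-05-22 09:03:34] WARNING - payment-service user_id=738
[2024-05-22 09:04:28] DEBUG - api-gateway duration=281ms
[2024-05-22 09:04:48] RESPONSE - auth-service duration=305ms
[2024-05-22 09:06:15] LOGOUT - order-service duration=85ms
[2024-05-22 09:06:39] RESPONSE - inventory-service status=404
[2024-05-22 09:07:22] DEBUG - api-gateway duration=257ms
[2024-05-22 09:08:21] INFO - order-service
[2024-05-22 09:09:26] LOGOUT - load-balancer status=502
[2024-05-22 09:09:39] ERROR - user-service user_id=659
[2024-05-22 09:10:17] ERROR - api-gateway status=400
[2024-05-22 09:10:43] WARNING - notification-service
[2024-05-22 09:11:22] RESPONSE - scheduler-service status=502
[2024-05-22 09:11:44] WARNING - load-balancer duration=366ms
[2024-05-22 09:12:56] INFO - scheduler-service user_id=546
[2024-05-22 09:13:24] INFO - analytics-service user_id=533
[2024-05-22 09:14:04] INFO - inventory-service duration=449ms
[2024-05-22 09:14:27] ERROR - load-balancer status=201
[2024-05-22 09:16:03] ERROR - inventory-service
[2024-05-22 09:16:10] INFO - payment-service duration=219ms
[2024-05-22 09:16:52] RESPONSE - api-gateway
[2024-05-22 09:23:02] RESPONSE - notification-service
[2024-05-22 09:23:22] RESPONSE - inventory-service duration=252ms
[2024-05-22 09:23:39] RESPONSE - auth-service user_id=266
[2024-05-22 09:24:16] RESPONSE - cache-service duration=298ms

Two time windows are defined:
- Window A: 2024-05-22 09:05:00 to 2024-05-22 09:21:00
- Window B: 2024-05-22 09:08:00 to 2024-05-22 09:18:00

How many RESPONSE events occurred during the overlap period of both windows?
2

To find overlap events:

1. Window A: 2024-05-22 09:05:00 to 2024-05-22 09:21:00
2. Window B: 2024-05-22 09:08:00 to 2024-05-22 09:18:00
3. Overlap period: 2024-05-22 09:08:00 to 2024-05-22 09:18:00
4. Count RESPONSE events in overlap: 2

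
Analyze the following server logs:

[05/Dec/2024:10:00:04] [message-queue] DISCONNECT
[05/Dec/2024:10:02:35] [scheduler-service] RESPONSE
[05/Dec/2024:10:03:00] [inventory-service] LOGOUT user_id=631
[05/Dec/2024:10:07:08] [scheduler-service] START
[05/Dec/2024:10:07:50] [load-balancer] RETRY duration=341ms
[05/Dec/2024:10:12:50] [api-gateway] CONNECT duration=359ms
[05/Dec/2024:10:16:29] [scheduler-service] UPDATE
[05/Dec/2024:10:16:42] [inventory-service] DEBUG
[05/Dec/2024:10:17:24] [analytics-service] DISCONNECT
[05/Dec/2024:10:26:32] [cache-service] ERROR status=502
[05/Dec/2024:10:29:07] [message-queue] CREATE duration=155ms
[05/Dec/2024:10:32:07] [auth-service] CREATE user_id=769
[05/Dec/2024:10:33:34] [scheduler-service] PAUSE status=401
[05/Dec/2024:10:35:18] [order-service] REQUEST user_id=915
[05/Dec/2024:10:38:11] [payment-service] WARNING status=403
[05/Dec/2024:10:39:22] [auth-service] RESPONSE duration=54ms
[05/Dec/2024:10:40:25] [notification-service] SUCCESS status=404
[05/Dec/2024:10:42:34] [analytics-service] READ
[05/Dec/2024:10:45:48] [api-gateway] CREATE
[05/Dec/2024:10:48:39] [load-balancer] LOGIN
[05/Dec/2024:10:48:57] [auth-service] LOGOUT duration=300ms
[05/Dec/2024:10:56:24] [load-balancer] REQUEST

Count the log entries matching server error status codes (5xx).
1

To find matching entries:

1. Pattern to match: server error status codes (5xx)
2. Scan each log entry for the pattern
3. Count matches: 1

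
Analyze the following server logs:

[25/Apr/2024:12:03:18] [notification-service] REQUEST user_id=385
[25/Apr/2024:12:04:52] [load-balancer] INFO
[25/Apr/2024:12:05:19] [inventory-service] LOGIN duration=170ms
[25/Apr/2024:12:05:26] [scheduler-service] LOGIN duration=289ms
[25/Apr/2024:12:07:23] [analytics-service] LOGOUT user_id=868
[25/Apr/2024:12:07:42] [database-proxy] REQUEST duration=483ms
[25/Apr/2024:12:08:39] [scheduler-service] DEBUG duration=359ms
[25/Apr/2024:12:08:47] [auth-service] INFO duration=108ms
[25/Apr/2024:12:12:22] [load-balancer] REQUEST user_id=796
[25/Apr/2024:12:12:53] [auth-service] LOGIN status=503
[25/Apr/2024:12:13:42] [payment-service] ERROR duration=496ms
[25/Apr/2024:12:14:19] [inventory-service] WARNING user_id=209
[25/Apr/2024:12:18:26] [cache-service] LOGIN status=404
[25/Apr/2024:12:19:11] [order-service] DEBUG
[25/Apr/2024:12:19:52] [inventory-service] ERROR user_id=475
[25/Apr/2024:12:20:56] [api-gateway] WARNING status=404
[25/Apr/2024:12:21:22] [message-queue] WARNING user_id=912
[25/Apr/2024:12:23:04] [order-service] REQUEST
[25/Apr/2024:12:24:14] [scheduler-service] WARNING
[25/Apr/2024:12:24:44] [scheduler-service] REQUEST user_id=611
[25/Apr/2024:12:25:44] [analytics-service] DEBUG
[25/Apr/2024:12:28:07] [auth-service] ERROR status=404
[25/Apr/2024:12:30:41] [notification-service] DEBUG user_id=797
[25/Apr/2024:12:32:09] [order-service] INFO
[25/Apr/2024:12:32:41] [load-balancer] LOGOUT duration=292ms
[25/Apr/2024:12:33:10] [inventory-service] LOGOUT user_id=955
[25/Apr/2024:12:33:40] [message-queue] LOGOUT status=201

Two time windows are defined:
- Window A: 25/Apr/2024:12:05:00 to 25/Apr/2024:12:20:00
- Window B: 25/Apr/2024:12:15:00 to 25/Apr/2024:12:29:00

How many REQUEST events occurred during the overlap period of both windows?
0

To find overlap events:

1. Window A: 25/Apr/2024:12:05:00 to 25/Apr/2024:12:20:00
2. Window B: 25/Apr/2024:12:15:00 to 25/Apr/2024:12:29:00
3. Overlap period: 25/Apr/2024:12:15:00 to 25/Apr/2024:12:20:00
4. Count REQUEST events in overlap: 0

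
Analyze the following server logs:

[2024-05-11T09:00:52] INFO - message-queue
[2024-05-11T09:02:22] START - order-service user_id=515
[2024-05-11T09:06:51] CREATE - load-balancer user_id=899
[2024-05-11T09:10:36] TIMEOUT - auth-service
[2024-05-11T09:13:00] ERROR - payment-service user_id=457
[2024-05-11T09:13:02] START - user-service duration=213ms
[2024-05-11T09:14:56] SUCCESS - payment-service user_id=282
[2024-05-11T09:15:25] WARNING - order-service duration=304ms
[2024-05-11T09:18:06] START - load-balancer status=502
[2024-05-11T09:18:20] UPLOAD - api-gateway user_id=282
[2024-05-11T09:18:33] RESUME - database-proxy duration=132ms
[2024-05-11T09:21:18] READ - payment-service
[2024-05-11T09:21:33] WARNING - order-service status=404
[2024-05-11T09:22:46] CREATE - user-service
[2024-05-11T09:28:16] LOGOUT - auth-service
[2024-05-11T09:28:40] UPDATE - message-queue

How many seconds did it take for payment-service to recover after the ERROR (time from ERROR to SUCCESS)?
116

To calculate recovery time:

1. Find ERROR event for payment-service: 2024-05-11T09:13:00
2. Find next SUCCESS event for payment-service: 2024-05-11T09:14:56
3. Recovery time: 2024-05-11T09:14:56 - 2024-05-11T09:13:00 = 116 seconds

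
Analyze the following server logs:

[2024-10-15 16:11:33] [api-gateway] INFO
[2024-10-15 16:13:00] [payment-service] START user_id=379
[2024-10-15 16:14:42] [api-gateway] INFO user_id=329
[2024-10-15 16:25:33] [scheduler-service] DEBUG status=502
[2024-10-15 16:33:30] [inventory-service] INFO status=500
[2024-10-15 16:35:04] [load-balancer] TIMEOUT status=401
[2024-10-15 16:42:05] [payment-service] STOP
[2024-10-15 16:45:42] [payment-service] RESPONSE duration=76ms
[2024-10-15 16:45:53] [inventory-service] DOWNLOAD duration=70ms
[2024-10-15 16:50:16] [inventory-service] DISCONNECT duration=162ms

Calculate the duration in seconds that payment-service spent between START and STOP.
1745

To calculate state duration:

1. Find START event for payment-service: 2024-10-15 16:13:00
2. Find STOP event for payment-service: 2024-10-15 16:42:05
3. Calculate duration: 2024-10-15 16:42:05 - 2024-10-15 16:13:00 = 1745 seconds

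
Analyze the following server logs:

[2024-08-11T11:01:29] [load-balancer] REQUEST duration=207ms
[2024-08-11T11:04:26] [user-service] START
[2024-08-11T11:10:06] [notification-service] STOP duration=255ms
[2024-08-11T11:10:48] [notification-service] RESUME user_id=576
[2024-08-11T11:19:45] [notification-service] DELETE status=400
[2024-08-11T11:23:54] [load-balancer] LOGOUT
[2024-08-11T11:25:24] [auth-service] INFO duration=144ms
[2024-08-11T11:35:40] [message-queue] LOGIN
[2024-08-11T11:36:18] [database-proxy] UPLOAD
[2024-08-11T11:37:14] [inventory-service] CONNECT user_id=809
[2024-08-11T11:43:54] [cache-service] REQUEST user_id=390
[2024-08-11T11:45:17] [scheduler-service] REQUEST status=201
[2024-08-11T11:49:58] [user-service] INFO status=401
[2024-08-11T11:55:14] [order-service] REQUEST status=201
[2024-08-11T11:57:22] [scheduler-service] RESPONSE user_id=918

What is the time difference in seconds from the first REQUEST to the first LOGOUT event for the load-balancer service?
1345

To find the time between events:

1. Locate the first REQUEST event for load-balancer: 2024-08-11T11:01:29
2. Locate the first LOGOUT event for load-balancer: 2024-08-11T11:23:54
3. Calculate the difference: 2024-08-11T11:23:54 - 2024-08-11T11:01:29 = 1345 seconds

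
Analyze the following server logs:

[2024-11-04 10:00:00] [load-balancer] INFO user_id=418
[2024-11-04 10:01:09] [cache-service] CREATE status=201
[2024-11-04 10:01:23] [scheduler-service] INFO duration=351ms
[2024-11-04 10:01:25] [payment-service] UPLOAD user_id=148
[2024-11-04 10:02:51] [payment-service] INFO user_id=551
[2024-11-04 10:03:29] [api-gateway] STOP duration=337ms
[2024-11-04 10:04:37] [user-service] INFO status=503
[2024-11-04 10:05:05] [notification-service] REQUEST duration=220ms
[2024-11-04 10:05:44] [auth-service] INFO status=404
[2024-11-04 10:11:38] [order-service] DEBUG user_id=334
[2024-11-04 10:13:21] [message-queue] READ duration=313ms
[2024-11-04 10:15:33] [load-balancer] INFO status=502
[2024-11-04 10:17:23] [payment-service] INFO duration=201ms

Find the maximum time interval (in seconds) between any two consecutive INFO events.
589

To find the longest gap:

1. Extract all INFO events in chronological order
2. Calculate time differences between consecutive events
3. Find the maximum difference
4. Longest gap: 589 seconds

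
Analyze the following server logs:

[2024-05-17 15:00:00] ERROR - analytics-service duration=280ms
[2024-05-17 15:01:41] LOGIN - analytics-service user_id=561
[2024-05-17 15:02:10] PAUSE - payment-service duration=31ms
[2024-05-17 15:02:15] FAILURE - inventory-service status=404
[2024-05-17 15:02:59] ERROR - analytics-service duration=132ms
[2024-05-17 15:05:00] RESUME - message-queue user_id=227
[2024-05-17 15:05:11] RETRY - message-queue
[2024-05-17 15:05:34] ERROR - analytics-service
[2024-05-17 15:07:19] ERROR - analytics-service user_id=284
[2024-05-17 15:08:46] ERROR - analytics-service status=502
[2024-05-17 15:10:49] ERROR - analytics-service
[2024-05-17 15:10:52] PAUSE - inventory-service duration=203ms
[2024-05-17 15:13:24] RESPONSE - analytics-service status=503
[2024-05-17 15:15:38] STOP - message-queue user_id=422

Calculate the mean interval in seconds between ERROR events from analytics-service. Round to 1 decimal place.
129.8

To calculate average interval:

1. Find all ERROR events for analytics-service in order
2. Calculate time gaps between consecutive events
3. Compute mean of gaps: 649 / 5 = 129.8 seconds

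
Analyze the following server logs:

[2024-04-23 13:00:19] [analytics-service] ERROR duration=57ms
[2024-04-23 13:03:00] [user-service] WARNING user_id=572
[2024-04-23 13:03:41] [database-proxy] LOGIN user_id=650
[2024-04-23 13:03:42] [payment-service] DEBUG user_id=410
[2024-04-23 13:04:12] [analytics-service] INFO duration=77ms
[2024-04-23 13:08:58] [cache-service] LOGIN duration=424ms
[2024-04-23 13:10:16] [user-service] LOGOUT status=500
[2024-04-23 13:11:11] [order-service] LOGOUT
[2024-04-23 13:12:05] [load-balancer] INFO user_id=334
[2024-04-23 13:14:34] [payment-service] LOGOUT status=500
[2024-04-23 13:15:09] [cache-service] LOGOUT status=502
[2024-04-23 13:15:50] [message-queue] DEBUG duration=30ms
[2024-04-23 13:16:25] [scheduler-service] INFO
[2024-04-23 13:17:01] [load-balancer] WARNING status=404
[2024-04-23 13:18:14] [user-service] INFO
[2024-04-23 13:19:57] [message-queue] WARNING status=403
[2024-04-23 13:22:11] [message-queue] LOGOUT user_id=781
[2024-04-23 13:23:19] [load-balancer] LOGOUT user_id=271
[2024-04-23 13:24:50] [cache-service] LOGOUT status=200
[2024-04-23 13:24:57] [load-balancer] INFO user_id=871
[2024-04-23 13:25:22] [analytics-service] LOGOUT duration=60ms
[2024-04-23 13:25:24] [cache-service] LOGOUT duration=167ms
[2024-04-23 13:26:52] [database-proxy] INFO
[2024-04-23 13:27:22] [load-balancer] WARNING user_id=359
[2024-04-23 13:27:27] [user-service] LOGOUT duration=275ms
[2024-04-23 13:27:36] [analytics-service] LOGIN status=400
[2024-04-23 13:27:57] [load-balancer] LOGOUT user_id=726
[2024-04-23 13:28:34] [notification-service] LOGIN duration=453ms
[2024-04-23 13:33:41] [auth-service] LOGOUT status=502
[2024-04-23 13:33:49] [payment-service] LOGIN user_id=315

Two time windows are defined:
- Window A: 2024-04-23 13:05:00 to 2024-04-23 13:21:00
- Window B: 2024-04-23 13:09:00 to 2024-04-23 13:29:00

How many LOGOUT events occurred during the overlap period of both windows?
4

To find overlap events:

1. Window A: 2024-04-23 13:05:00 to 2024-04-23 13:21:00
2. Window B: 2024-04-23 13:09:00 to 2024-04-23 13:29:00
3. Overlap period: 2024-04-23 13:09:00 to 2024-04-23 13:21:00
4. Count LOGOUT events in overlap: 4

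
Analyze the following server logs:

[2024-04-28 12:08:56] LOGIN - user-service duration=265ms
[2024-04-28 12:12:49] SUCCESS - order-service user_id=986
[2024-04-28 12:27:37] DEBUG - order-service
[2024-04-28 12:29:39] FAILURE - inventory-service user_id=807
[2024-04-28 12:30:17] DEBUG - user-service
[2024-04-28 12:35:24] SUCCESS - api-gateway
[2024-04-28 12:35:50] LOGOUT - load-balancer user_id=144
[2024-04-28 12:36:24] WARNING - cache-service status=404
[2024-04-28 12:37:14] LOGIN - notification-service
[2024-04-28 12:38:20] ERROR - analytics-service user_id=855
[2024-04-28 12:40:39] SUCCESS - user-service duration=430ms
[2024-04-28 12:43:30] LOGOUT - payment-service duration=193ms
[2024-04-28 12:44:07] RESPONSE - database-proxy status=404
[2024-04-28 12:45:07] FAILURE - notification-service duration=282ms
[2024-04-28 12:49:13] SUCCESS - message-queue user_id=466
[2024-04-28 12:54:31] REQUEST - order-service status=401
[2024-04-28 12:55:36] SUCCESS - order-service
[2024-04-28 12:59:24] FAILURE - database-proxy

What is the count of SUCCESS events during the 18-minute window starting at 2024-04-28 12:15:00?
0

To count events in the time window:

1. Window boundaries: 2024-04-28 12:15:00 to 2024-04-28 12:33:00
2. Filter for SUCCESS events within this window
3. Count matching events: 0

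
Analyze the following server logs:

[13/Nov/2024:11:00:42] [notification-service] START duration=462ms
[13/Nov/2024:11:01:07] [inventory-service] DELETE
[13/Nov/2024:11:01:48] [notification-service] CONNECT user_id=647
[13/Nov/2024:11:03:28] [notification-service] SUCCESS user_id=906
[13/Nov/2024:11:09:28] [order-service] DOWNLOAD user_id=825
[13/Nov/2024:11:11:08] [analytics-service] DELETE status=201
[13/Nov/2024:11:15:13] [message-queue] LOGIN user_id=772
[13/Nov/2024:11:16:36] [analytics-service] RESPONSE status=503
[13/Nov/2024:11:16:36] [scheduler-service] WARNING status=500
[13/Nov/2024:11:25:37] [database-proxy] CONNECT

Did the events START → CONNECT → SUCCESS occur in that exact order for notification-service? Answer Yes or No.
Yes

To verify sequence order:

1. Find all events in sequence START → CONNECT → SUCCESS for notification-service
2. Extract their timestamps
3. Check if timestamps are in ascending order
4. Result: Yes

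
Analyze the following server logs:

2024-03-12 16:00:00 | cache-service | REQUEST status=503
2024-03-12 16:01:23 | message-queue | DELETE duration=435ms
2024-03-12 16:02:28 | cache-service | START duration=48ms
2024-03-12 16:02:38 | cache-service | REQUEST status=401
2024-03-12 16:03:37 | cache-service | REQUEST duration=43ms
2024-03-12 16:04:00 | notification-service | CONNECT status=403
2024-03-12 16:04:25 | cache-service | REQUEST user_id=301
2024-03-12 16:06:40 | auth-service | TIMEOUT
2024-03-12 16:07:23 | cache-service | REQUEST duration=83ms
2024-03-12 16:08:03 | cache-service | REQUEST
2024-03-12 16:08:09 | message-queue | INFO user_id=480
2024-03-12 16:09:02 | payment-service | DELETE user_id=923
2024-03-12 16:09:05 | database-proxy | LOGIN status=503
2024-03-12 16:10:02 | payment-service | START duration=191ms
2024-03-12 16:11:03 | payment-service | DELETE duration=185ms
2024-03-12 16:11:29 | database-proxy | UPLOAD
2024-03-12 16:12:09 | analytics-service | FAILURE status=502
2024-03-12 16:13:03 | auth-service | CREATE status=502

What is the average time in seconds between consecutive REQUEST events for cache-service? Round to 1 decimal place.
96.6

To calculate average interval:

1. Find all REQUEST events for cache-service in order
2. Calculate time gaps between consecutive events
3. Compute mean of gaps: 483 / 5 = 96.6 seconds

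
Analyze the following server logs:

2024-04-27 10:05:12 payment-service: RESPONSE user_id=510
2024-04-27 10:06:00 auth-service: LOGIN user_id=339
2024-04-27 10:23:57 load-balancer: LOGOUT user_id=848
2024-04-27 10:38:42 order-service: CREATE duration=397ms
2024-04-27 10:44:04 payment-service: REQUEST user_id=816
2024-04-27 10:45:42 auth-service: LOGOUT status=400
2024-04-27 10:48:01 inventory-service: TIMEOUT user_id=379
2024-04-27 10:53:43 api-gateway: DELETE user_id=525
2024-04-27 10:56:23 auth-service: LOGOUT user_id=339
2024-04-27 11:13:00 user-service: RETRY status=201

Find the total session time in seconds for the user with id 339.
3023

To calculate session duration:

1. Find LOGIN event for user_id=339: 2024-04-27 10:06:00
2. Find LOGOUT event for user_id=339: 2024-04-27 10:56:23
3. Session duration: 2024-04-27 10:56:23 - 2024-04-27 10:06:00 = 3023 seconds (50 minutes)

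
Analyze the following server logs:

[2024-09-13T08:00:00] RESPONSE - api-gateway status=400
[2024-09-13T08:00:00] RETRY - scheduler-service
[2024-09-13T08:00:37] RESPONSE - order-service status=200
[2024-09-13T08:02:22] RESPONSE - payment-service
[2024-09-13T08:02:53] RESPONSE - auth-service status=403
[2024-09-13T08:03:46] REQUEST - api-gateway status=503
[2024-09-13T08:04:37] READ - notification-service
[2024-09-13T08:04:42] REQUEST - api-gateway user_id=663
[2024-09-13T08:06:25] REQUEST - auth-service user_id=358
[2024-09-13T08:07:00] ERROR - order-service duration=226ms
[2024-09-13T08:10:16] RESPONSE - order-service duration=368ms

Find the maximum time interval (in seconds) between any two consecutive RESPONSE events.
443

To find the longest gap:

1. Extract all RESPONSE events in chronological order
2. Calculate time differences between consecutive events
3. Find the maximum difference
4. Longest gap: 443 seconds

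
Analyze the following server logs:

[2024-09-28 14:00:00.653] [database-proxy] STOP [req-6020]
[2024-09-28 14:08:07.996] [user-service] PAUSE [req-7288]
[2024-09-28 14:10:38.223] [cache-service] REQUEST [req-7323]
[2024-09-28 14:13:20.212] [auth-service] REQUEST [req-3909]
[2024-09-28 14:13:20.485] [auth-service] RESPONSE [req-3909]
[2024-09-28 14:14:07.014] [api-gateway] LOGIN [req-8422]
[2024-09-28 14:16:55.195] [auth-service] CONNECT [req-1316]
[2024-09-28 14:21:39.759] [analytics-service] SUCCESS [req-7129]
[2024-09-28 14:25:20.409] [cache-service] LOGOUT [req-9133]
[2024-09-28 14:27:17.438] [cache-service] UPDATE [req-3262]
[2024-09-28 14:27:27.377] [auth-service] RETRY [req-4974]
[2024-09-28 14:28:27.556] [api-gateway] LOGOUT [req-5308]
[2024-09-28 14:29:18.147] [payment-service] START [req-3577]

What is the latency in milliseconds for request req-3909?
273

To calculate latency:

1. Find REQUEST with id req-3909: 2024-09-28 14:13:20.212
2. Find RESPONSE with id req-3909: 2024-09-28 14:13:20.485
3. Latency: 2024-09-28 14:13:20.485 - 2024-09-28 14:13:20.212 = 273ms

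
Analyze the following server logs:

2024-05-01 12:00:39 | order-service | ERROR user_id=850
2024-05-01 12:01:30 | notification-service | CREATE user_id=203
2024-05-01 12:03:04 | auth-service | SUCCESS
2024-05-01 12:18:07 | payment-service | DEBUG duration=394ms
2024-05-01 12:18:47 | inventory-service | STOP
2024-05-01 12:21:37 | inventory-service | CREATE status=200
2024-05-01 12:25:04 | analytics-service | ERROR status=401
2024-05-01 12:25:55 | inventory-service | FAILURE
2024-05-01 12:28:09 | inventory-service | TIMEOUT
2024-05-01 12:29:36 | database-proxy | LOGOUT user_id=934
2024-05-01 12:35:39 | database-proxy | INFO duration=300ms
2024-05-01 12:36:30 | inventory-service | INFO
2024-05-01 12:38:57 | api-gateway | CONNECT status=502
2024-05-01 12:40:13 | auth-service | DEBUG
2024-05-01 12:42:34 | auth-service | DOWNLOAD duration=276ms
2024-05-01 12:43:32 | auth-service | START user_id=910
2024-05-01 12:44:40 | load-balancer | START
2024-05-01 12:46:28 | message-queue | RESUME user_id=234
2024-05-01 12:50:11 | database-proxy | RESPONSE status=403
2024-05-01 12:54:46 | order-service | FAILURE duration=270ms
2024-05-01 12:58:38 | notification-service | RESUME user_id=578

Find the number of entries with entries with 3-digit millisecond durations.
4

To find matching entries:

1. Pattern to match: entries with 3-digit millisecond durations
2. Scan each log entry for the pattern
3. Count matches: 4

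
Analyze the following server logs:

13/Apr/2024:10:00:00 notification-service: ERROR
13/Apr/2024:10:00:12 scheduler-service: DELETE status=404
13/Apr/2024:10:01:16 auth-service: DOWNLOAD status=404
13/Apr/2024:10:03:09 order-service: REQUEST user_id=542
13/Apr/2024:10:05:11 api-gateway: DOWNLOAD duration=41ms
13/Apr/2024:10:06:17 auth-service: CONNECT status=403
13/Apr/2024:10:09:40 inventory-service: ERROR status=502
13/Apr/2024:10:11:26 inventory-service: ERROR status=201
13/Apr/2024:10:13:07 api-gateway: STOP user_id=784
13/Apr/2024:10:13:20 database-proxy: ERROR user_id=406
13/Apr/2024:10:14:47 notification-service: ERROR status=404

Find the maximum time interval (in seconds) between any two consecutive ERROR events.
580

To find the longest gap:

1. Extract all ERROR events in chronological order
2. Calculate time differences between consecutive events
3. Find the maximum difference
4. Longest gap: 580 seconds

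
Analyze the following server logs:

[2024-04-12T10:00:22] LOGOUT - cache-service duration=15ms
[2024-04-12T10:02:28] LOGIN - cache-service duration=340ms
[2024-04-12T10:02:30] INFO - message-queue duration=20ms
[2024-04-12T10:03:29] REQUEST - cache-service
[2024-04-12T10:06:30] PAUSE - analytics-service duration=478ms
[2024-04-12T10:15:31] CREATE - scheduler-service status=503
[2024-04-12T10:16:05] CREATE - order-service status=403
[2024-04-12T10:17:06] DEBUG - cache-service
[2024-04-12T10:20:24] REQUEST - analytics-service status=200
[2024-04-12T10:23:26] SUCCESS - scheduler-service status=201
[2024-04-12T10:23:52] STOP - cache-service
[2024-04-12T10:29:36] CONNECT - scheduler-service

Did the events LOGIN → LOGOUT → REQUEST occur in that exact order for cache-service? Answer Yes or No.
No

To verify sequence order:

1. Find all events in sequence LOGIN → LOGOUT → REQUEST for cache-service
2. Extract their timestamps
3. Check if timestamps are in ascending order
4. Result: No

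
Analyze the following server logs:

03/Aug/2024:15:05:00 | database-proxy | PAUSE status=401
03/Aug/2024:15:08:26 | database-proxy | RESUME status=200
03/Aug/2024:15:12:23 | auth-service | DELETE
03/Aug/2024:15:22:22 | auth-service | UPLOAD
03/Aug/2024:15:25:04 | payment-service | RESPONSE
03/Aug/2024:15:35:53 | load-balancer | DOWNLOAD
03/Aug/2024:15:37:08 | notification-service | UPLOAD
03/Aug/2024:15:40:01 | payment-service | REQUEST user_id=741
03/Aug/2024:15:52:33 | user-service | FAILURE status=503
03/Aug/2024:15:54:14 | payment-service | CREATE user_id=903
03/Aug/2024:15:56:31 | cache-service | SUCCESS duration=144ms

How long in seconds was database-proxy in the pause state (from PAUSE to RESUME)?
206

To calculate state duration:

1. Find PAUSE event for database-proxy: 03/Aug/2024:15:05:00
2. Find RESUME event for database-proxy: 03/Aug/2024:15:08:26
3. Calculate duration: 03/Aug/2024:15:08:26 - 03/Aug/2024:15:05:00 = 206 seconds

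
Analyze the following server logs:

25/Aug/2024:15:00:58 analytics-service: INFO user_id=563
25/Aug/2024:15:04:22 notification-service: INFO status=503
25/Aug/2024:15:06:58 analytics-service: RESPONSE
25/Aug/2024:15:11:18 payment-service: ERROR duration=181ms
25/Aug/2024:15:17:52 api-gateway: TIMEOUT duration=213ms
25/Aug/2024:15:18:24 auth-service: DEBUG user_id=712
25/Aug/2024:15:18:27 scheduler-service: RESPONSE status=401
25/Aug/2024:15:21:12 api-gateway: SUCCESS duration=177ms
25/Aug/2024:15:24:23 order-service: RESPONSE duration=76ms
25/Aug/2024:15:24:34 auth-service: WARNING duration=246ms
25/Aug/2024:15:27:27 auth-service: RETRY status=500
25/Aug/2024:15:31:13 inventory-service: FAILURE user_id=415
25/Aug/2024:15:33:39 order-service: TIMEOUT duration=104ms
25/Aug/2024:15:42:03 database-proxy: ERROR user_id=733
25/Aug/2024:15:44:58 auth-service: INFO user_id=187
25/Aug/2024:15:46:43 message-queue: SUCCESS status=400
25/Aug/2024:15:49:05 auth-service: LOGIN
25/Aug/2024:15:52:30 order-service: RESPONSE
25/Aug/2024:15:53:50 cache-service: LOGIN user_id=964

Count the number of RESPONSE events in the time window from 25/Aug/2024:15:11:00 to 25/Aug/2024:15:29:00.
2

To count events in the time window:

1. Window boundaries: 25/Aug/2024:15:11:00 to 25/Aug/2024:15:29:00
2. Filter for RESPONSE events within this window
3. Count matching events: 2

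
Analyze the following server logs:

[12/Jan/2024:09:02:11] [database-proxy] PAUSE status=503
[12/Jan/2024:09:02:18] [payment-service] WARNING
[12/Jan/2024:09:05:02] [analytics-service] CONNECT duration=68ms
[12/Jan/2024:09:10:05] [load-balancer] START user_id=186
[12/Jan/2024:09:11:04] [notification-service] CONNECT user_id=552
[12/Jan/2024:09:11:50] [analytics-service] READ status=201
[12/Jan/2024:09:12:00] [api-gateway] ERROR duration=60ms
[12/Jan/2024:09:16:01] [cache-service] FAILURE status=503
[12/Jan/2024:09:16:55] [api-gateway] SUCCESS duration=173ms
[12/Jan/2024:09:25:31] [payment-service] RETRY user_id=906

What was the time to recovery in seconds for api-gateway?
295

To calculate recovery time:

1. Find ERROR event for api-gateway: 12/Jan/2024:09:12:00
2. Find next SUCCESS event for api-gateway: 12/Jan/2024:09:16:55
3. Recovery time: 12/Jan/2024:09:16:55 - 12/Jan/2024:09:12:00 = 295 seconds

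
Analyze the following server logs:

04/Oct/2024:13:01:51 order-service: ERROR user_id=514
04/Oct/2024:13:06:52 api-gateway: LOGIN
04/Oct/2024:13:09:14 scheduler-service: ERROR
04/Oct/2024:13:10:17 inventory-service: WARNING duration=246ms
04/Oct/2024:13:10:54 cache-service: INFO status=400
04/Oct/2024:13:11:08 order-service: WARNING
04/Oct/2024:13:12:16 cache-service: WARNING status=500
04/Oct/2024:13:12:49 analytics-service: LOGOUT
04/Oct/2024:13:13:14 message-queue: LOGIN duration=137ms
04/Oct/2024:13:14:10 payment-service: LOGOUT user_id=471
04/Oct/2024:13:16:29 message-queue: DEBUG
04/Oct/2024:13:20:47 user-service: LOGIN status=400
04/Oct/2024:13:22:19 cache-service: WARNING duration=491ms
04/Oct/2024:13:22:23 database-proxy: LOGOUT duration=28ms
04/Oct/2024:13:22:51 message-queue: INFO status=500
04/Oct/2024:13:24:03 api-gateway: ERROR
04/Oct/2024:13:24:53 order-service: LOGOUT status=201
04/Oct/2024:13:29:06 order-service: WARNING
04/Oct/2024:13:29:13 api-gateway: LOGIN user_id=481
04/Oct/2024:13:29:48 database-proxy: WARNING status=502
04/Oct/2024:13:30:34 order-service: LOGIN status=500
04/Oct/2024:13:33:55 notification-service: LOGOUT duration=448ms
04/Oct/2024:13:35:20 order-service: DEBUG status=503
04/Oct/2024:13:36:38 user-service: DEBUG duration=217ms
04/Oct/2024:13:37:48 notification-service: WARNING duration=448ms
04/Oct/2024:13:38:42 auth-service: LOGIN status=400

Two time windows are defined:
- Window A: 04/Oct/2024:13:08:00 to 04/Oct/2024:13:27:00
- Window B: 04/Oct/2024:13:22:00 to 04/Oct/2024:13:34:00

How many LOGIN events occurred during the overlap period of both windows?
0

To find overlap events:

1. Window A: 04/Oct/2024:13:08:00 to 04/Oct/2024:13:27:00
2. Window B: 04/Oct/2024:13:22:00 to 04/Oct/2024:13:34:00
3. Overlap period: 04/Oct/2024:13:22:00 to 04/Oct/2024:13:27:00
4. Count LOGIN events in overlap: 0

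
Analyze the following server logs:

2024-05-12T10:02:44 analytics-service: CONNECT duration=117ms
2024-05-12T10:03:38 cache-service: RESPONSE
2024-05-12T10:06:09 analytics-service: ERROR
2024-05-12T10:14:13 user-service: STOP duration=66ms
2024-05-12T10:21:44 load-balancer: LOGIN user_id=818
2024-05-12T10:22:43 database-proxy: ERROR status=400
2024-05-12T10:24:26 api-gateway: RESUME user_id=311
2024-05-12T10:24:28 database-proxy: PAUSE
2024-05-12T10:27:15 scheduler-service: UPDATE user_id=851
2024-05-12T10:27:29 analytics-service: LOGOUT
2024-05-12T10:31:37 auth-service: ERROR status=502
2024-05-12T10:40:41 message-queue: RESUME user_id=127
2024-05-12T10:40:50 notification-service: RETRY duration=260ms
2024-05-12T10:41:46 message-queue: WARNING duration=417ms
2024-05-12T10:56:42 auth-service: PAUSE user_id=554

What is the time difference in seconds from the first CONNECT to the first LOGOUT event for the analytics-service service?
1485

To find the time between events:

1. Locate the first CONNECT event for analytics-service: 2024-05-12T10:02:44
2. Locate the first LOGOUT event for analytics-service: 2024-05-12T10:27:29
3. Calculate the difference: 2024-05-12T10:27:29 - 2024-05-12T10:02:44 = 1485 seconds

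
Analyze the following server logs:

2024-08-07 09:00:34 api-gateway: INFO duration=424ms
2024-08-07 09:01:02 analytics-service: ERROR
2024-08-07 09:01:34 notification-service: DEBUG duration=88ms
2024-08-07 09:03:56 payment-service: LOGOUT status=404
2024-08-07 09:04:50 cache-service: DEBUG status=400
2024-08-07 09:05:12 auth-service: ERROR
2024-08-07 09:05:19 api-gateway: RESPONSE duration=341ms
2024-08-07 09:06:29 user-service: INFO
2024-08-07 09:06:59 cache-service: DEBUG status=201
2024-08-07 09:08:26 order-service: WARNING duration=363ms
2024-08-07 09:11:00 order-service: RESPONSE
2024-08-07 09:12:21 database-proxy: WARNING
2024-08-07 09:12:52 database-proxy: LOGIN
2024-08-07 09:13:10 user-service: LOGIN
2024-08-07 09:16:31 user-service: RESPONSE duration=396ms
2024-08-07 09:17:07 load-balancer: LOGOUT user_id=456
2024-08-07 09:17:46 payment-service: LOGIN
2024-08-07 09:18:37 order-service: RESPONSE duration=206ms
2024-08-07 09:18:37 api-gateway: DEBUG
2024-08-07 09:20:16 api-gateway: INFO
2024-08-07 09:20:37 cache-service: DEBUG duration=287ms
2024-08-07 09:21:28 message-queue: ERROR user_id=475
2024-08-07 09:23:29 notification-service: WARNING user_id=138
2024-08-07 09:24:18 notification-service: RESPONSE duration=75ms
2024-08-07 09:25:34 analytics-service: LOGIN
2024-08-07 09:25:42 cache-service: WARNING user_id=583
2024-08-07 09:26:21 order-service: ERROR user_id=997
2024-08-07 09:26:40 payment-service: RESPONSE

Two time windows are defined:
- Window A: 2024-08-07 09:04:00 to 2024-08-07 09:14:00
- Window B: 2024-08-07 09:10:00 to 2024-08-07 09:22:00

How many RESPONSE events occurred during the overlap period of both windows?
1

To find overlap events:

1. Window A: 2024-08-07 09:04:00 to 2024-08-07 09:14:00
2. Window B: 2024-08-07 09:10:00 to 2024-08-07 09:22:00
3. Overlap period: 2024-08-07 09:10:00 to 2024-08-07 09:14:00
4. Count RESPONSE events in overlap: 1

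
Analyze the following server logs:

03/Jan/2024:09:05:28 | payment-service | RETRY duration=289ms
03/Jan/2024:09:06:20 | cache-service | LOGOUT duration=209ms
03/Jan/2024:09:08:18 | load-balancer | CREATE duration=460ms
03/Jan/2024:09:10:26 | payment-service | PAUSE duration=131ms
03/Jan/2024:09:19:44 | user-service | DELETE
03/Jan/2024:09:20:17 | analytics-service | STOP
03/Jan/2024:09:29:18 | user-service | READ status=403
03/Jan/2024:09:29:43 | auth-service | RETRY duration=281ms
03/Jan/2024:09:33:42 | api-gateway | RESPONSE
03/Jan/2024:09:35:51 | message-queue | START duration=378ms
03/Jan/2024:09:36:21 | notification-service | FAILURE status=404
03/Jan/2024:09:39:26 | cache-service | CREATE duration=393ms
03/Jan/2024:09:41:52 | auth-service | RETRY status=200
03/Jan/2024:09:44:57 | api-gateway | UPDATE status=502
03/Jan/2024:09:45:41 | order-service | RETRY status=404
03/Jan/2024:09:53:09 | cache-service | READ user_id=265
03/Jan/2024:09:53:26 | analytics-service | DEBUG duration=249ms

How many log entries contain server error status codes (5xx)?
1

To find matching entries:

1. Pattern to match: server error status codes (5xx)
2. Scan each log entry for the pattern
3. Count matches: 1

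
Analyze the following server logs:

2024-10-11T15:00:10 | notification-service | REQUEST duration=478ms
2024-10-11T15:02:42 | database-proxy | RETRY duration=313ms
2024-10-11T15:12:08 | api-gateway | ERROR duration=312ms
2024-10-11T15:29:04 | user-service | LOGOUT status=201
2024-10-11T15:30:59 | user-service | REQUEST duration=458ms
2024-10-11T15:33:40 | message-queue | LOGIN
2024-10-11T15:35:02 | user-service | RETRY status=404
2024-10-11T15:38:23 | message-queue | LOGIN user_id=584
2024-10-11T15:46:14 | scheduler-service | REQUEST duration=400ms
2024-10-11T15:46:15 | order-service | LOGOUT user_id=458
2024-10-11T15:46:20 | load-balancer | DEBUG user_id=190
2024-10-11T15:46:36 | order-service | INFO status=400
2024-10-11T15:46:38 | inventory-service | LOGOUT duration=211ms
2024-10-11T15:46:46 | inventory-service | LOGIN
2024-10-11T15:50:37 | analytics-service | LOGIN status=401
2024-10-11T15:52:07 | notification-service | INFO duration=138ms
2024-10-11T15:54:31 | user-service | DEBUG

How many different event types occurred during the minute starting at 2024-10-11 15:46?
5

To count unique event types:

1. Filter events in the minute starting at 2024-10-11 15:46
2. Extract event types from matching entries
3. Count unique types: 5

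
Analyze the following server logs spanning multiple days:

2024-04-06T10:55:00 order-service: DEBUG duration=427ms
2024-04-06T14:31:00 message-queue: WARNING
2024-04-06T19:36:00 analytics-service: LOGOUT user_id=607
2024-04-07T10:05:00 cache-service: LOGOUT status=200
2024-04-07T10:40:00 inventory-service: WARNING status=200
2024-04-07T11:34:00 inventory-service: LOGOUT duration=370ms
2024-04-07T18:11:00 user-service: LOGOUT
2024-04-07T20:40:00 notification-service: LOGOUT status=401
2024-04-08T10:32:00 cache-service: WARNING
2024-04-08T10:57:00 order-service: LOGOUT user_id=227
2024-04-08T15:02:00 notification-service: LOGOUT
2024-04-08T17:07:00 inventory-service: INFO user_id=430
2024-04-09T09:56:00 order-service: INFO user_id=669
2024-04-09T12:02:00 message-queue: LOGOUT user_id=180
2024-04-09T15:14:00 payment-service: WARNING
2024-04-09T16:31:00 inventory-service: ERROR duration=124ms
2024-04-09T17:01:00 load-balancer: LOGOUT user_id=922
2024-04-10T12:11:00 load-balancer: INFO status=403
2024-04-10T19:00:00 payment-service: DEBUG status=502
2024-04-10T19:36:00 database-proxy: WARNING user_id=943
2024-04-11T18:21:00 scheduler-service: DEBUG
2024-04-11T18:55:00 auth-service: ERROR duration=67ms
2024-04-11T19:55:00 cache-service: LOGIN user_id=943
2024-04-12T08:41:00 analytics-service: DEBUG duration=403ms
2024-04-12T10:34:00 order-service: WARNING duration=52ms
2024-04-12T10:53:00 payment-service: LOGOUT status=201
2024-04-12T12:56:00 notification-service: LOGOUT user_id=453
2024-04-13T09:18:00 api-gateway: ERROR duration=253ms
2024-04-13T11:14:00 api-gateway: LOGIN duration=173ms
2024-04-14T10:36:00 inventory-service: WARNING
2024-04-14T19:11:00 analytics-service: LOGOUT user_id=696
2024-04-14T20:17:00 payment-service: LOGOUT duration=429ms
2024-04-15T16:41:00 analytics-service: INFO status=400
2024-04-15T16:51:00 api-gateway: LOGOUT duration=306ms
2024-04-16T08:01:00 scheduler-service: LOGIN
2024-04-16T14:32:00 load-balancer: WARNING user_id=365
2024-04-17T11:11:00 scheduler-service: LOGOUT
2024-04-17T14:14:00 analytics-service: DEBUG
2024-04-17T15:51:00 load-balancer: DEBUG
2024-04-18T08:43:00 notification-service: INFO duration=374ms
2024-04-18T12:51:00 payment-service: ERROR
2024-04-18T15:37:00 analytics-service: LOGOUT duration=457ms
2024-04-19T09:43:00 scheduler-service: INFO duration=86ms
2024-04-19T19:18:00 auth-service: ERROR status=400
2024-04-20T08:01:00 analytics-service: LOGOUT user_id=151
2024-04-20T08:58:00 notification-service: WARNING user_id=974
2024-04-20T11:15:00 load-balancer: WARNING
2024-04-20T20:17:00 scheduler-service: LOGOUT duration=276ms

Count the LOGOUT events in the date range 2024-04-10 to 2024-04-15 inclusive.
5

To filter by date range:

1. Date range: 2024-04-10 through 2024-04-15, both dates inclusive
2. Filter for LOGOUT events whose date falls in this range
3. Count matching events: 5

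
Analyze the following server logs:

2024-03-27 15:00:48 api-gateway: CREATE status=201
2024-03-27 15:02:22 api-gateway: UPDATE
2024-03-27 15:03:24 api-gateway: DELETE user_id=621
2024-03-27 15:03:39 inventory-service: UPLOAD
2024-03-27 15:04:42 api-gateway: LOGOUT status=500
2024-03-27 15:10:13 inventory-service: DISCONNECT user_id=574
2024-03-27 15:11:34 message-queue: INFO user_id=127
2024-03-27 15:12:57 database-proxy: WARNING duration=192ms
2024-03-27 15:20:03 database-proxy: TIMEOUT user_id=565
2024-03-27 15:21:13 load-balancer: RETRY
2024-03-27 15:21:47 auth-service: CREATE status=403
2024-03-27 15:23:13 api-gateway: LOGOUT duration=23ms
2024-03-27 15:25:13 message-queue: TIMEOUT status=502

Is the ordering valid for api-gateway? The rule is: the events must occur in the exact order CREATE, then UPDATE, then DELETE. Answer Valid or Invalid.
Valid

To validate ordering:

1. Required order: CREATE → UPDATE → DELETE
2. Rule: the events must occur in the exact order CREATE, then UPDATE, then DELETE
3. Check actual order of events for api-gateway
4. Result: Valid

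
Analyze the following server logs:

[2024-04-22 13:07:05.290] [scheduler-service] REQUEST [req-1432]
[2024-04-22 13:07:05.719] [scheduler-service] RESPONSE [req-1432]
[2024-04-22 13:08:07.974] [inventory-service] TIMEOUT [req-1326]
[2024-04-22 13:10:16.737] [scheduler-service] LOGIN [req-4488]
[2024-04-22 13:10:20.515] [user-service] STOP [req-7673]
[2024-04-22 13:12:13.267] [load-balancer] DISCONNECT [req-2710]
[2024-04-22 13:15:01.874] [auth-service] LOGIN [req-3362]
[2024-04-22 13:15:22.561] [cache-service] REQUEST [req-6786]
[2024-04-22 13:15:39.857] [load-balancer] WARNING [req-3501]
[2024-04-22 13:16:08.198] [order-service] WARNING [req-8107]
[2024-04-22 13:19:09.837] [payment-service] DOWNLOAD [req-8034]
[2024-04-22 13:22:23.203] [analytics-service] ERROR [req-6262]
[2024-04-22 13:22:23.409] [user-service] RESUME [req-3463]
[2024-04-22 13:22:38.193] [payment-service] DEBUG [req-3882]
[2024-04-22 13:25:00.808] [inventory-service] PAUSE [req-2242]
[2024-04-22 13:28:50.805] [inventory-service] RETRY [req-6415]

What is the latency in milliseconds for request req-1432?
429

To calculate latency:

1. Find REQUEST with id req-1432: 2024-04-22 13:07:05.290
2. Find RESPONSE with id req-1432: 2024-04-22 13:07:05.719
3. Latency: 2024-04-22 13:07:05.719 - 2024-04-22 13:07:05.290 = 429ms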